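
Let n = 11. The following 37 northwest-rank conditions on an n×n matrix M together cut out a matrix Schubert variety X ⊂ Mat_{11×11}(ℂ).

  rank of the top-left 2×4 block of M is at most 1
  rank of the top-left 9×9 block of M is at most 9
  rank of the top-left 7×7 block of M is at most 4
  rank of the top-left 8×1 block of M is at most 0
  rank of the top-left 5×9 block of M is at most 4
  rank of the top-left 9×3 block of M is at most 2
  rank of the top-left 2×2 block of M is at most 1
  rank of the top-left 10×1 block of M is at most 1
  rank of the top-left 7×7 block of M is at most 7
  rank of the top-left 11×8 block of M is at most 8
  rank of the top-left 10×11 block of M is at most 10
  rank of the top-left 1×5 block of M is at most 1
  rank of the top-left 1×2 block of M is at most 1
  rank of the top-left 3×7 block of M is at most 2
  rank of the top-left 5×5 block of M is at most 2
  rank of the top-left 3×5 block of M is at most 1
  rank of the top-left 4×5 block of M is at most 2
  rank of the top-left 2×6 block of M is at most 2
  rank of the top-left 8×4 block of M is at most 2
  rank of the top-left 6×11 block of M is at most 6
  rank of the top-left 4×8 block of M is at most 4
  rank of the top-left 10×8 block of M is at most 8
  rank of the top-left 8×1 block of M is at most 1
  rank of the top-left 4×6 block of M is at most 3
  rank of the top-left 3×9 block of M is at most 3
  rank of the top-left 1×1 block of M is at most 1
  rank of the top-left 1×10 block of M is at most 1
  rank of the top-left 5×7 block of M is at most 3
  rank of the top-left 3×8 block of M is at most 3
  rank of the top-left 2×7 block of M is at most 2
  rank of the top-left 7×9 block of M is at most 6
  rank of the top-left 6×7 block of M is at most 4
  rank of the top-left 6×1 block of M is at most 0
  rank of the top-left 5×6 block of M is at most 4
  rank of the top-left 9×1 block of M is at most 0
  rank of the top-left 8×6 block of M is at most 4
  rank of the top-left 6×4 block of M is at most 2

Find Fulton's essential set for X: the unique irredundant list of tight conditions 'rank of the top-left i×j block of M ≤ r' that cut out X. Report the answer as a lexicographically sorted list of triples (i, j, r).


Rank table r_w(11×11) implied by the 37 constraints:

  0  1  1  1  1  1  1  1  1  1  1
  0  1  1  1  1  2  2  2  2  2  2
  0  1  1  1  1  2  2  3  3  3  3
  0  1  2  2  2  3  3  4  4  4  4
  0  1  2  2  2  3  3  4  4  5  5
  0  1  2  2  3  4  4  5  5  6  6
  0  1  2  2  3  4  4  5  6  7  7
  0  1  2  2  3  4  5  6  7  8  8
  0  1  2  3  4  5  6  7  8  9  9
  1  2  3  4  5  6  7  8  9  10  10
  1  2  3  4  5  6  7  8  9  10  11

the unique w with this rank table is (2, 6, 8, 3, 10, 5, 9, 7, 4, 1, 11).

Fulton essential set (8 of the 24 Rothe cells):

[(3, 5, 1), (3, 7, 2), (5, 5, 2), (5, 7, 3), (5, 9, 4), (7, 7, 4), (8, 4, 2), (9, 1, 0)]


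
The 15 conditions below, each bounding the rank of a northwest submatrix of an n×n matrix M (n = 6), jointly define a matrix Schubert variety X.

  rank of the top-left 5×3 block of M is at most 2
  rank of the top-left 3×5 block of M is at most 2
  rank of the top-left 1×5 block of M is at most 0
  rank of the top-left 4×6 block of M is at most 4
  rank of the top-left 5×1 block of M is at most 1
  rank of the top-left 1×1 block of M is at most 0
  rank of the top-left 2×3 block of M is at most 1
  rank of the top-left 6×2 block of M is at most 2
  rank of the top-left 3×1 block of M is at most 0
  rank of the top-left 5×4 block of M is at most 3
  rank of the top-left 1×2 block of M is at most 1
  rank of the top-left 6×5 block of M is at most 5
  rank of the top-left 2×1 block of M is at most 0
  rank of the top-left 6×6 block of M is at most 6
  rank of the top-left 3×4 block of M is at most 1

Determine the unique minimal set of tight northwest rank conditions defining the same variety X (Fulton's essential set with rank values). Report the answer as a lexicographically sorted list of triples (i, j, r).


Reconstructing r_w from the 15 given conditions:

  R[1]: 0  0  0  0  0  1
  R[2]: 0  1  1  1  1  2
  R[3]: 0  1  1  1  2  3
  R[4]: 1  2  2  2  3  4
  R[5]: 1  2  2  3  4  5
  R[6]: 1  2  3  4  5  6

giving w = (6, 2, 5, 1, 4, 3) via Δ²R.

D(w) has 10 cells with 4 SE-corners; essential set:

[(1, 5, 0), (3, 1, 0), (3, 4, 1), (5, 3, 2)]


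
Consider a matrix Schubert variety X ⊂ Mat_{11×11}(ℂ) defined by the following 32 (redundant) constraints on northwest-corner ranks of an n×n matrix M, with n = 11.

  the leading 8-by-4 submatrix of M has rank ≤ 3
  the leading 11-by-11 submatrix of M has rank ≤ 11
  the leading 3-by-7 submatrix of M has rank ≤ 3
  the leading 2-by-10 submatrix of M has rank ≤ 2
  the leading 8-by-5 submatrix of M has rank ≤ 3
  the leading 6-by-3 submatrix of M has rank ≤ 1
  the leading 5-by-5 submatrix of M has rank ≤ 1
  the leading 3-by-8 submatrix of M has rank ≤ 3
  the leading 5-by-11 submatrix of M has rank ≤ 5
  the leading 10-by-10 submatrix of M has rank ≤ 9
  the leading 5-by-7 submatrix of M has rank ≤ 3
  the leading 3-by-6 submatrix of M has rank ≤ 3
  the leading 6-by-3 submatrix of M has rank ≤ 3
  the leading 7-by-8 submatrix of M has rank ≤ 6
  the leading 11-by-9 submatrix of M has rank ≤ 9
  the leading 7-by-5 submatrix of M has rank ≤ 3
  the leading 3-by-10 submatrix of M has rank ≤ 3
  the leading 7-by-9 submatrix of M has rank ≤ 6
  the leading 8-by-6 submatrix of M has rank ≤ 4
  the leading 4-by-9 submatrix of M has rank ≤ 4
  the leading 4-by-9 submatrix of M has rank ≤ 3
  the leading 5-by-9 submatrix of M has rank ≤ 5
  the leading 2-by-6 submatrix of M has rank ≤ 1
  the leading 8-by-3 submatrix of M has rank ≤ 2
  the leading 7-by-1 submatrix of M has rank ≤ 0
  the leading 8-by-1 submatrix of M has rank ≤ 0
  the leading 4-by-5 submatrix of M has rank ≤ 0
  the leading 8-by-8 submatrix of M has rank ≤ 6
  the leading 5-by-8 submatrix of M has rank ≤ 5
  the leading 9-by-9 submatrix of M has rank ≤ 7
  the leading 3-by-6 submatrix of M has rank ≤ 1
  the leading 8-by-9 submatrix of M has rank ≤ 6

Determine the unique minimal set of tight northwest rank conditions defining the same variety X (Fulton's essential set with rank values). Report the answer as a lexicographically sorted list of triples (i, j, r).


Computing R[i][j] = min implied NW-rank bound (n=11, 32 conditions):

  0 0 0 0 0 1 1 1 1 1 1
  0 0 0 0 0 1 2 2 2 2 2
  0 0 0 0 0 1 2 3 3 3 3
  0 0 0 0 0 1 2 3 3 4 4
  0 1 1 1 1 2 3 4 4 5 5
  0 1 1 2 2 3 4 5 5 6 6
  0 1 2 3 3 4 5 6 6 7 7
  0 1 2 3 3 4 5 6 6 7 8
  1 2 3 4 4 5 6 7 7 8 9
  1 2 3 4 5 6 7 8 8 9 10
  1 2 3 4 5 6 7 8 9 10 11

second differences of R give the permutation w = (6, 7, 8, 10, 2, 4, 3, 11, 1, 5, 9).

ℓ(w)=28; the 6 essential cells (i,j,r):

[(4, 5, 0), (4, 9, 3), (6, 3, 1), (8, 1, 0), (8, 5, 3), (8, 9, 6)]


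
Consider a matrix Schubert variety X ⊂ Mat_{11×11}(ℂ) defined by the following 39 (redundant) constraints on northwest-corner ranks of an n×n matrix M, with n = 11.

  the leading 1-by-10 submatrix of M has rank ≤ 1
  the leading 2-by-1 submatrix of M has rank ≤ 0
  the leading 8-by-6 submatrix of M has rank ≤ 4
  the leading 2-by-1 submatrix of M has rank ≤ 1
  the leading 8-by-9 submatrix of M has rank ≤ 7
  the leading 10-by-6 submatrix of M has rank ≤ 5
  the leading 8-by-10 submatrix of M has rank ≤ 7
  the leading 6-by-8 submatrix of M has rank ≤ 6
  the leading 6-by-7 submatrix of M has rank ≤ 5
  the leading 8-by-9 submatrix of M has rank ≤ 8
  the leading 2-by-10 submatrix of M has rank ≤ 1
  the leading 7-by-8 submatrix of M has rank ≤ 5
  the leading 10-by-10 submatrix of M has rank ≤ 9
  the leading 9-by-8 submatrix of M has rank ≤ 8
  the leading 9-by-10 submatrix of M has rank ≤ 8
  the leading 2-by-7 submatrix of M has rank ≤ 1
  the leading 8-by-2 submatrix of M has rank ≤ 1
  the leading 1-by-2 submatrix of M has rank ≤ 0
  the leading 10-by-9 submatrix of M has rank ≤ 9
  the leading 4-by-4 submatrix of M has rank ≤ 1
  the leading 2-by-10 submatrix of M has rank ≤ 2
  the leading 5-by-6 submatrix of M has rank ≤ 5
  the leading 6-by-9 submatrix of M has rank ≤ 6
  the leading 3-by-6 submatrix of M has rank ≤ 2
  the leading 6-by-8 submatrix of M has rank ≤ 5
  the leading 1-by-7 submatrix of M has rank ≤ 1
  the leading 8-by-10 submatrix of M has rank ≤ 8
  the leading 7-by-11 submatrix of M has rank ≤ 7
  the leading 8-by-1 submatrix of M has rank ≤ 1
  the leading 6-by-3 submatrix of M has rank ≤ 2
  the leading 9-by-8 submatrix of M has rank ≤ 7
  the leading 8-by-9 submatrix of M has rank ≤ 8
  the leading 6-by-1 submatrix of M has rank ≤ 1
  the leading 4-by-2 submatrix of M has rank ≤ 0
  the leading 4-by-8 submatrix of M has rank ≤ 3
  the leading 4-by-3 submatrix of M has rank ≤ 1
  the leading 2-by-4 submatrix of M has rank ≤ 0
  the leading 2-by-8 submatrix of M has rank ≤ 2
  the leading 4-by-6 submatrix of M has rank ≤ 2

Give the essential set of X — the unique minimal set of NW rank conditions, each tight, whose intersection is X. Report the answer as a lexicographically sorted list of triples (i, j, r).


Computing R[i][j] = min implied NW-rank bound (n=11, 39 conditions):

  0 | 0 | 0 | 0 | 1 | 1 | 1 | 1 | 1 | 1 | 1
  0 | 0 | 0 | 0 | 1 | 1 | 1 | 1 | 1 | 1 | 2
  0 | 0 | 1 | 1 | 2 | 2 | 2 | 2 | 2 | 2 | 3
  0 | 0 | 1 | 1 | 2 | 2 | 3 | 3 | 3 | 3 | 4
  1 | 1 | 2 | 2 | 3 | 3 | 4 | 4 | 4 | 4 | 5
  1 | 1 | 2 | 3 | 4 | 4 | 5 | 5 | 5 | 5 | 6
  1 | 1 | 2 | 3 | 4 | 4 | 5 | 5 | 6 | 6 | 7
  1 | 1 | 2 | 3 | 4 | 4 | 5 | 6 | 7 | 7 | 8
  1 | 2 | 3 | 4 | 5 | 5 | 6 | 7 | 8 | 8 | 9
  1 | 2 | 3 | 4 | 5 | 5 | 6 | 7 | 8 | 9 | 10
  1 | 2 | 3 | 4 | 5 | 6 | 7 | 8 | 9 | 10 | 11

second differences of R give the permutation w = (5, 11, 3, 7, 1, 4, 9, 8, 2, 10, 6).

ℓ(w)=26; the 9 essential cells (i,j,r):

[(2, 4, 0), (2, 10, 1), (4, 2, 0), (4, 4, 1), (4, 6, 2), (7, 8, 5), (8, 2, 1), (8, 6, 4), (10, 6, 5)]


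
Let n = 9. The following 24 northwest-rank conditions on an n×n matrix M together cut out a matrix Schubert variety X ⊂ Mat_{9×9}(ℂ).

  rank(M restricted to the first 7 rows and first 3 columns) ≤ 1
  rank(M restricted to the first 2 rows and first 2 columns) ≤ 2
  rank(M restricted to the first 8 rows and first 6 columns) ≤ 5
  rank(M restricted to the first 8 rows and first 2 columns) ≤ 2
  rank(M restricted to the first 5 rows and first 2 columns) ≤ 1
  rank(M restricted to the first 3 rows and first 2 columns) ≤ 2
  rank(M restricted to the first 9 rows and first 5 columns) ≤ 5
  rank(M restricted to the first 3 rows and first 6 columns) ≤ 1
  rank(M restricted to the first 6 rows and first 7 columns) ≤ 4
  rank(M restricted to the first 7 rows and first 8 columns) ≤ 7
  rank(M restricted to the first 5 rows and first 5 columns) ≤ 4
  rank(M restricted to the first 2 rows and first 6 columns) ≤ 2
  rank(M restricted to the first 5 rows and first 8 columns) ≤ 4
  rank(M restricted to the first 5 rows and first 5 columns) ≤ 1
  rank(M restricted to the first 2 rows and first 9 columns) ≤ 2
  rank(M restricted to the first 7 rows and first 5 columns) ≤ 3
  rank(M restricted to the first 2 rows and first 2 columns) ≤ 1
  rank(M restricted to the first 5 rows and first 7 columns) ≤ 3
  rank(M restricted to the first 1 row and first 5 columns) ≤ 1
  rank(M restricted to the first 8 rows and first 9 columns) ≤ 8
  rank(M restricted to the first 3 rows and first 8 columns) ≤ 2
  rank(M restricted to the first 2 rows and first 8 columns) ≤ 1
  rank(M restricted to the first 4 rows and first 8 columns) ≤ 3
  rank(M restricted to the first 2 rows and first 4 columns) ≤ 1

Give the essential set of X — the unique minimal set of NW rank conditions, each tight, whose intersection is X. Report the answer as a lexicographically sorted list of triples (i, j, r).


Computing R[i][j] = min implied NW-rank bound (n=9, 24 conditions):

  R[1]: 1, 1, 1, 1, 1, 1, 1, 1, 1
  R[2]: 1, 1, 1, 1, 1, 1, 1, 1, 2
  R[3]: 1, 1, 1, 1, 1, 1, 2, 2, 3
  R[4]: 1, 1, 1, 1, 1, 2, 3, 3, 4
  R[5]: 1, 1, 1, 1, 1, 2, 3, 4, 5
  R[6]: 1, 1, 1, 2, 2, 3, 4, 5, 6
  R[7]: 1, 1, 1, 2, 3, 4, 5, 6, 7
  R[8]: 1, 2, 2, 3, 4, 5, 6, 7, 8
  R[9]: 1, 2, 3, 4, 5, 6, 7, 8, 9

giving w = (1, 9, 7, 6, 8, 4, 5, 2, 3) via Δ²R.

Fulton essential set (4 of the 24 Rothe cells):

[(2, 8, 1), (3, 6, 1), (5, 5, 1), (7, 3, 1)]


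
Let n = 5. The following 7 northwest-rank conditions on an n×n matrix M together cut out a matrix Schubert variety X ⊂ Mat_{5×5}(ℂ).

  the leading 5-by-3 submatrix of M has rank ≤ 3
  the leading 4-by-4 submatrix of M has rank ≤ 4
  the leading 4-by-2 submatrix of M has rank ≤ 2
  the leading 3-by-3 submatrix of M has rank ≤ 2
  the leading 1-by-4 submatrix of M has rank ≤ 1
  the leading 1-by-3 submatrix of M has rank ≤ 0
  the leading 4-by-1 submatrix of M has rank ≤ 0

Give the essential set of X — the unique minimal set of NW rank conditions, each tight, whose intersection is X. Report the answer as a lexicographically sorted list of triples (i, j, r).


Reconstructing r_w from the 7 given conditions:

  row 1: 0 0 0 1 1
  row 2: 0 1 1 2 2
  row 3: 0 1 2 3 3
  row 4: 0 1 2 3 4
  row 5: 1 2 3 4 5

second differences of R give the permutation w = (4, 2, 3, 5, 1).

|D(w)|=6, |Ess(w)|=2:

[(1, 3, 0), (4, 1, 0)]


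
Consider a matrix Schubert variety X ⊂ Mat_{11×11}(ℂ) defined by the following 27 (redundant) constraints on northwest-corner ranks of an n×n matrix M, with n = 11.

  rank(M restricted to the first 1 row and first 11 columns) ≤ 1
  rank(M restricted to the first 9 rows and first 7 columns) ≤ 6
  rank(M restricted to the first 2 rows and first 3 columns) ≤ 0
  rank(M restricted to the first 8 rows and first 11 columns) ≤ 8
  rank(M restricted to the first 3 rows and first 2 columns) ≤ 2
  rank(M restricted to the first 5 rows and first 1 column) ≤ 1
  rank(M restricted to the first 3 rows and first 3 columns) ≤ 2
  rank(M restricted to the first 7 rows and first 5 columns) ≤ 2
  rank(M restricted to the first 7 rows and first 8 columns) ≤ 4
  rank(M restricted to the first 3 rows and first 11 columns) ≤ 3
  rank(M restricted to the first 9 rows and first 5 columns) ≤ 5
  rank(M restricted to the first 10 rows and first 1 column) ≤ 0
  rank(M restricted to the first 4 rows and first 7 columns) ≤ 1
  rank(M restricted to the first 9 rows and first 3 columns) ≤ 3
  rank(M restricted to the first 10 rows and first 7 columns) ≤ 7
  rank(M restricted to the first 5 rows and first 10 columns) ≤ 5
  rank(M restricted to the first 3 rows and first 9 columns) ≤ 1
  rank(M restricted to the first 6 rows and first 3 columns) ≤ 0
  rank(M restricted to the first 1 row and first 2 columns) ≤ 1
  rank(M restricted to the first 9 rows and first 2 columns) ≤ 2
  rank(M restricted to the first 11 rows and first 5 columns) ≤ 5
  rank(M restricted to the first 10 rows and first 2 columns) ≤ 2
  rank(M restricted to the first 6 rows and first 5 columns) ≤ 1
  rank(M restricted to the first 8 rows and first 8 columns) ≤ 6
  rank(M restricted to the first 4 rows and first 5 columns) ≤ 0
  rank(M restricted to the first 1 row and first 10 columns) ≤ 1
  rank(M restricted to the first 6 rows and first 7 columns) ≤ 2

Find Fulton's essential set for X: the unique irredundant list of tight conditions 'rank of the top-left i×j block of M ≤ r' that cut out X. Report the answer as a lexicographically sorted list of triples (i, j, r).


Recovering R(i,j) via the rank-extension bound from the 27 conditions:

  R[1]: 0 0 0 0 0 1 1 1 1 1 1
  R[2]: 0 0 0 0 0 1 1 1 1 2 2
  R[3]: 0 0 0 0 0 1 1 1 1 2 3
  R[4]: 0 0 0 0 0 1 1 2 2 3 4
  R[5]: 0 0 0 1 1 2 2 3 3 4 5
  R[6]: 0 0 0 1 1 2 2 3 4 5 6
  R[7]: 0 1 1 2 2 3 3 4 5 6 7
  R[8]: 0 1 2 3 3 4 4 5 6 7 8
  R[9]: 0 1 2 3 4 5 5 6 7 8 9
  R[10]: 0 1 2 3 4 5 6 7 8 9 10
  R[11]: 1 2 3 4 5 6 7 8 9 10 11

so w = (6, 10, 11, 8, 4, 9, 2, 3, 5, 7, 1).

D(w) has 39 cells with 7 SE-corners; essential set:

[(3, 9, 1), (4, 5, 0), (4, 7, 1), (6, 3, 0), (6, 5, 1), (6, 7, 2), (10, 1, 0)]


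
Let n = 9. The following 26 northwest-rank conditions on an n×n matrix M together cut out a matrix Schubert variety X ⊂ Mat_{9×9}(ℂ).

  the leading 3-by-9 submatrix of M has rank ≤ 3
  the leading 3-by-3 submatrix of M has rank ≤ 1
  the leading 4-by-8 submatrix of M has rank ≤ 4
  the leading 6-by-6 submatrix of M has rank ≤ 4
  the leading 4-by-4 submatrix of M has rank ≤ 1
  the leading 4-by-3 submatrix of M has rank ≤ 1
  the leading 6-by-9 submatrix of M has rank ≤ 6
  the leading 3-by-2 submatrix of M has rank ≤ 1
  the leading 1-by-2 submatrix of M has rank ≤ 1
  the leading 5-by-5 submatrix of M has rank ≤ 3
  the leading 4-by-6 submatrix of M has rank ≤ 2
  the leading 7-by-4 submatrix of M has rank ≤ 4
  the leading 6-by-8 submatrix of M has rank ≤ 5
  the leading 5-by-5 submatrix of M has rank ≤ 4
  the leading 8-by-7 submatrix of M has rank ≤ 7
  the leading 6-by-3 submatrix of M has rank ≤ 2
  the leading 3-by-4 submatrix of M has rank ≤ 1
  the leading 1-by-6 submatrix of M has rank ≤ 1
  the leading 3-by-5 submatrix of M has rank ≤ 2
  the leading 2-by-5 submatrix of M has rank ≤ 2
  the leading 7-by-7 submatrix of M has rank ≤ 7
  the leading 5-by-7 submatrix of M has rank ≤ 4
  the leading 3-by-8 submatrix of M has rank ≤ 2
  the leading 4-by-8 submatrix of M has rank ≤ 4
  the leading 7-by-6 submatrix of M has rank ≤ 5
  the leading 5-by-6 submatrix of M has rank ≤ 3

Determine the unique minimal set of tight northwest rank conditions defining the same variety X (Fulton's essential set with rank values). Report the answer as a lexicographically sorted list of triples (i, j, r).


Propagating the 26 rank bounds to every northwest block:

  1  1  1  1  1  1  1  1  1
  1  1  1  1  2  2  2  2  2
  1  1  1  1  2  2  2  2  3
  1  1  1  1  2  2  3  3  4
  1  2  2  2  3  3  4  4  5
  1  2  2  3  4  4  5  5  6
  1  2  3  4  5  5  6  6  7
  1  2  3  4  5  6  7  7  8
  1  2  3  4  5  6  7  8  9

giving w = (1, 5, 9, 7, 2, 4, 3, 6, 8) via Δ²R.

|D(w)|=14, |Ess(w)|=4:

[(3, 8, 2), (4, 4, 1), (4, 6, 2), (6, 3, 2)]


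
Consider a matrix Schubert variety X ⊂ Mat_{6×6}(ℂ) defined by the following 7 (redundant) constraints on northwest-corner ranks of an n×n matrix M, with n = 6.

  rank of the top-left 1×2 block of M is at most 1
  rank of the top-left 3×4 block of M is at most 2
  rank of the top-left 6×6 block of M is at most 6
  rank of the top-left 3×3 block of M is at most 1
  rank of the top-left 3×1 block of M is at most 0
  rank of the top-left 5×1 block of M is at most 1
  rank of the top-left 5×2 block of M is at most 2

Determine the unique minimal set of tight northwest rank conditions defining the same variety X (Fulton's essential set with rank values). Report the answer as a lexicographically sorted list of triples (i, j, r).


Computing R[i][j] = min implied NW-rank bound (n=6, 7 conditions):

  i=1: 0, 1, 1, 1, 1, 1
  i=2: 0, 1, 1, 2, 2, 2
  i=3: 0, 1, 1, 2, 3, 3
  i=4: 1, 2, 2, 3, 4, 4
  i=5: 1, 2, 3, 4, 5, 5
  i=6: 1, 2, 3, 4, 5, 6

hence w(1..6) = (2, 4, 5, 1, 3, 6).

Rothe diagram D(w) (5 cells), 2 SE-corners (essential conditions):

[(3, 1, 0), (3, 3, 1)]


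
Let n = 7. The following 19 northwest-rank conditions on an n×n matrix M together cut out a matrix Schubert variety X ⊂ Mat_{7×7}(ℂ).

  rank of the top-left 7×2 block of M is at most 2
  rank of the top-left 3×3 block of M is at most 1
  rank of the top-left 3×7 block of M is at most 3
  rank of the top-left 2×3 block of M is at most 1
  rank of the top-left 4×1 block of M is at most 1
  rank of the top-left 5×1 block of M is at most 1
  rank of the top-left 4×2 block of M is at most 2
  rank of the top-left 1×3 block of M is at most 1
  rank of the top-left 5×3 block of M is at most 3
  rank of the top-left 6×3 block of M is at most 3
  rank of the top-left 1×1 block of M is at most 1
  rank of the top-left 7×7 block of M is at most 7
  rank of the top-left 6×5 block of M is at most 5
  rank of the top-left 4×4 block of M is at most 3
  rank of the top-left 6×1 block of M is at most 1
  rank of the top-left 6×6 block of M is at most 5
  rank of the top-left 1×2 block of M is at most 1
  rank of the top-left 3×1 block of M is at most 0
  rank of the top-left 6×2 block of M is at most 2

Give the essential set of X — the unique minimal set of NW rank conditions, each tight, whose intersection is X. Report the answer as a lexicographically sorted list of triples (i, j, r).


The tightest implied rank at each (i,j), from the 19 conditions:

  0, 1, 1, 1, 1, 1, 1
  0, 1, 1, 2, 2, 2, 2
  0, 1, 1, 2, 3, 3, 3
  1, 2, 2, 3, 4, 4, 4
  1, 2, 3, 4, 5, 5, 5
  1, 2, 3, 4, 5, 5, 6
  1, 2, 3, 4, 5, 6, 7

hence w(1..7) = (2, 4, 5, 1, 3, 7, 6).

ℓ(w)=6; the 3 essential cells (i,j,r):

[(3, 1, 0), (3, 3, 1), (6, 6, 5)]


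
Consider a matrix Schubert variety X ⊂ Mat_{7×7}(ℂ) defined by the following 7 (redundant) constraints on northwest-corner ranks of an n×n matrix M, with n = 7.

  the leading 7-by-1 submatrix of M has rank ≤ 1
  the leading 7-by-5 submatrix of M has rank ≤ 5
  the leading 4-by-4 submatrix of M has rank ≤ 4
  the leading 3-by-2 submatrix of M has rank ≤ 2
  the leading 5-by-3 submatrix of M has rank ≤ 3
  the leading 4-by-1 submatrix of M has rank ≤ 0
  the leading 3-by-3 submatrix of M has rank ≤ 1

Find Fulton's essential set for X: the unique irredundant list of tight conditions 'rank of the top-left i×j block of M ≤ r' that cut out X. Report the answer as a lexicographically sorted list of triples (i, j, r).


The tightest implied rank at each (i,j), from the 7 conditions:

  i=1: 0 | 1 | 1 | 1 | 1 | 1 | 1
  i=2: 0 | 1 | 1 | 2 | 2 | 2 | 2
  i=3: 0 | 1 | 1 | 2 | 3 | 3 | 3
  i=4: 0 | 1 | 2 | 3 | 4 | 4 | 4
  i=5: 1 | 2 | 3 | 4 | 5 | 5 | 5
  i=6: 1 | 2 | 3 | 4 | 5 | 6 | 6
  i=7: 1 | 2 | 3 | 4 | 5 | 6 | 7

the unique w with this rank table is (2, 4, 5, 3, 1, 6, 7).

Fulton essential set (2 of the 6 Rothe cells):

[(3, 3, 1), (4, 1, 0)]


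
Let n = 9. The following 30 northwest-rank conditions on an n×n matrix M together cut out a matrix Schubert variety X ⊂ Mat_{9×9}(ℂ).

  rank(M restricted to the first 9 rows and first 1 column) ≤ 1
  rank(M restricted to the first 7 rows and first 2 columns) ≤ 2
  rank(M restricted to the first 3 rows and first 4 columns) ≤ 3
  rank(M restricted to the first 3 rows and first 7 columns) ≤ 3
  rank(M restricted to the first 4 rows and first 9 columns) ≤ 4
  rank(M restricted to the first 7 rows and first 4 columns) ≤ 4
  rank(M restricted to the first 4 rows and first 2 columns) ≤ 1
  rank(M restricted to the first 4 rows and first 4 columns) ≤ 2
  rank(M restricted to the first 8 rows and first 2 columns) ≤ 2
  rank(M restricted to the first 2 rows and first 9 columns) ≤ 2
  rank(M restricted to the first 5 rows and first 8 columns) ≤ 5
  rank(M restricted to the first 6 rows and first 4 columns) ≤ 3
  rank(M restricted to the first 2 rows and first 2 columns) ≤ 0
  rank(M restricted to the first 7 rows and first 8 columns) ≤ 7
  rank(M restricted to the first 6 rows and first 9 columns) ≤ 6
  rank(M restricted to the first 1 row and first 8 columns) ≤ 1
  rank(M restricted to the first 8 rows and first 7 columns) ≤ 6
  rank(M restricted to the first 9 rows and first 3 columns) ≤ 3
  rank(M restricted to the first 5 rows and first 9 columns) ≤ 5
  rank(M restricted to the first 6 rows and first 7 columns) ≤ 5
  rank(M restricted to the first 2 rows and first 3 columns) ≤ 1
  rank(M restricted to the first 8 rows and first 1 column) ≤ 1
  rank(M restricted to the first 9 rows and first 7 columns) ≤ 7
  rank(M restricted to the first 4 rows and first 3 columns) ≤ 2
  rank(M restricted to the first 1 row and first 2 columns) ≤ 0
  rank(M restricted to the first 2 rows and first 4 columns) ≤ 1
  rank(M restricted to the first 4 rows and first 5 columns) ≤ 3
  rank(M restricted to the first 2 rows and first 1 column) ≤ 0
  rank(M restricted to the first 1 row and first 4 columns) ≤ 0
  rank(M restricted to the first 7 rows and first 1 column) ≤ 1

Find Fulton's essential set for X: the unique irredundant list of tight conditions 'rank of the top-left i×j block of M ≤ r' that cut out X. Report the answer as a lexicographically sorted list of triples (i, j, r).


Propagating the 30 rank bounds to every northwest block:

  0 | 0 | 0 | 0 | 1 | 1 | 1 | 1 | 1
  0 | 0 | 1 | 1 | 2 | 2 | 2 | 2 | 2
  1 | 1 | 2 | 2 | 3 | 3 | 3 | 3 | 3
  1 | 1 | 2 | 2 | 3 | 4 | 4 | 4 | 4
  1 | 2 | 3 | 3 | 4 | 5 | 5 | 5 | 5
  1 | 2 | 3 | 3 | 4 | 5 | 5 | 6 | 6
  1 | 2 | 3 | 4 | 5 | 6 | 6 | 7 | 7
  1 | 2 | 3 | 4 | 5 | 6 | 6 | 7 | 8
  1 | 2 | 3 | 4 | 5 | 6 | 7 | 8 | 9

second differences of R give the permutation w = (5, 3, 1, 6, 2, 8, 4, 9, 7).

D(w) has 11 cells with 7 SE-corners; essential set:

[(1, 4, 0), (2, 2, 0), (4, 2, 1), (4, 4, 2), (6, 4, 3), (6, 7, 5), (8, 7, 6)]


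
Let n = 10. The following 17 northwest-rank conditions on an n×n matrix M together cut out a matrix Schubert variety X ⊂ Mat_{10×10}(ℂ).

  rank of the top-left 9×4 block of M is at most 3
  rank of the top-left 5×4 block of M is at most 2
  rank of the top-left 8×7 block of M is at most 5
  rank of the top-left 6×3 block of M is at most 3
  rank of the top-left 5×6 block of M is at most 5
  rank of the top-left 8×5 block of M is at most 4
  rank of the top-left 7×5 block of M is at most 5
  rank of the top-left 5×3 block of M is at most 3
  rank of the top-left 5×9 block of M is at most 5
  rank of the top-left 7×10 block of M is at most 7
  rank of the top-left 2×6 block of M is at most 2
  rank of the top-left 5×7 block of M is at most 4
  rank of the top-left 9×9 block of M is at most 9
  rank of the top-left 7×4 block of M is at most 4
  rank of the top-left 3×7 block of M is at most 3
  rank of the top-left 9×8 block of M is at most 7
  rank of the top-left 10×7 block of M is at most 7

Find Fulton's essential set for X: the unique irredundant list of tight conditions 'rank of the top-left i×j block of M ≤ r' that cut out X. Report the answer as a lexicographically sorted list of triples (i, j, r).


The tightest implied rank at each (i,j), from the 17 conditions:

  row 1: 1 1 1 1 1 1 1 1 1 1
  row 2: 1 2 2 2 2 2 2 2 2 2
  row 3: 1 2 2 2 3 3 3 3 3 3
  row 4: 1 2 2 2 3 4 4 4 4 4
  row 5: 1 2 2 2 3 4 4 5 5 5
  row 6: 1 2 3 3 4 5 5 6 6 6
  row 7: 1 2 3 3 4 5 5 6 7 7
  row 8: 1 2 3 3 4 5 5 6 7 8
  row 9: 1 2 3 3 4 5 6 7 8 9
  row 10: 1 2 3 4 5 6 7 8 9 10

the unique w with this rank table is (1, 2, 5, 6, 8, 3, 9, 10, 7, 4).

D(w) has 12 cells with 4 SE-corners; essential set:

[(5, 4, 2), (5, 7, 4), (8, 7, 5), (9, 4, 3)]


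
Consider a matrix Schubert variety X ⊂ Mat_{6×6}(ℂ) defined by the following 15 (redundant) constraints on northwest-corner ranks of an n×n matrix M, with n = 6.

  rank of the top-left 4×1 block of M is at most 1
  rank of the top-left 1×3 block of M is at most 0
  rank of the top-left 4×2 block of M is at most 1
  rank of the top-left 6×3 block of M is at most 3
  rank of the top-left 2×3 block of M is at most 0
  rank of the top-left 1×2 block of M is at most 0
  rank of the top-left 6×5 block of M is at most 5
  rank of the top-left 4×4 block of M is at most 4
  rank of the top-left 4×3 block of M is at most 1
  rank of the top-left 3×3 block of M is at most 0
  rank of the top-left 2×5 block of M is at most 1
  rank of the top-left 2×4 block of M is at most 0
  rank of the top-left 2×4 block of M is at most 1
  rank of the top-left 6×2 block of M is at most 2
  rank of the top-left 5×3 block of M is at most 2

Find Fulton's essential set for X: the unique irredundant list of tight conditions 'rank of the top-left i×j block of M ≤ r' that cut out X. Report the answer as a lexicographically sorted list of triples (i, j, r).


Rank table r_w(6×6) implied by the 15 constraints:

  row 1: 0 0 0 0 1 1
  row 2: 0 0 0 0 1 2
  row 3: 0 0 0 1 2 3
  row 4: 1 1 1 2 3 4
  row 5: 1 2 2 3 4 5
  row 6: 1 2 3 4 5 6

so w = (5, 6, 4, 1, 2, 3).

Fulton essential set (2 of the 11 Rothe cells):

[(2, 4, 0), (3, 3, 0)]


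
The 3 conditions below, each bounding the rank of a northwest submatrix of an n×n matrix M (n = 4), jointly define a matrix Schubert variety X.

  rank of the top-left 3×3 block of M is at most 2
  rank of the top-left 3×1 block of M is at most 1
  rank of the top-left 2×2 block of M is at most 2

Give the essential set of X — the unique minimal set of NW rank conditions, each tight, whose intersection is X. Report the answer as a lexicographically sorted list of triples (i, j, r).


Propagating the 3 rank bounds to every northwest block:

  i=1: 1 | 1 | 1 | 1
  i=2: 1 | 2 | 2 | 2
  i=3: 1 | 2 | 2 | 3
  i=4: 1 | 2 | 3 | 4

the unique w with this rank table is (1, 2, 4, 3).

ℓ(w)=1; the 1 essential cell (i,j,r):

[(3, 3, 2)]


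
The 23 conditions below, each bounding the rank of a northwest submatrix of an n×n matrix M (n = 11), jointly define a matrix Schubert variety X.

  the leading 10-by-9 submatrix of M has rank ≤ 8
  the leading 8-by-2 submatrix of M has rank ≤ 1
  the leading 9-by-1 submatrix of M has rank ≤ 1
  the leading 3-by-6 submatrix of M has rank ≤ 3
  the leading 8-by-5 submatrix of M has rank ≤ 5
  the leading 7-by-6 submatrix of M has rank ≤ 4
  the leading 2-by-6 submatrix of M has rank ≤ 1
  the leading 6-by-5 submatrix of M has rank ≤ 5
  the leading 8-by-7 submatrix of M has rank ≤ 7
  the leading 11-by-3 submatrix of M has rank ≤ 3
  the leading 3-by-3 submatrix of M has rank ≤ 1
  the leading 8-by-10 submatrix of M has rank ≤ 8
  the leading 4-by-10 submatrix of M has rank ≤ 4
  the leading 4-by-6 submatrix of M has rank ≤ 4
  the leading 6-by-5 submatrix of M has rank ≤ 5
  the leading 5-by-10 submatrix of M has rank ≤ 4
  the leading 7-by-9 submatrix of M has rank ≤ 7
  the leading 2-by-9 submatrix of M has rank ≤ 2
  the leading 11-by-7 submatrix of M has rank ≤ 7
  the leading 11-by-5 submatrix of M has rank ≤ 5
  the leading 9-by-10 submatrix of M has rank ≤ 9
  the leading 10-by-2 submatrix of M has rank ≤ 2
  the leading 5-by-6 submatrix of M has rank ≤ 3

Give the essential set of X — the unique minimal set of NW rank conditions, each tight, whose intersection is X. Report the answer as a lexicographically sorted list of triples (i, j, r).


Rank table r_w(11×11) implied by the 23 constraints:

  row 1: 1 | 1 | 1 | 1 | 1 | 1 | 1 | 1 | 1 | 1 | 1
  row 2: 1 | 1 | 1 | 1 | 1 | 1 | 2 | 2 | 2 | 2 | 2
  row 3: 1 | 1 | 1 | 2 | 2 | 2 | 3 | 3 | 3 | 3 | 3
  row 4: 1 | 1 | 2 | 3 | 3 | 3 | 4 | 4 | 4 | 4 | 4
  row 5: 1 | 1 | 2 | 3 | 3 | 3 | 4 | 4 | 4 | 4 | 5
  row 6: 1 | 1 | 2 | 3 | 4 | 4 | 5 | 5 | 5 | 5 | 6
  row 7: 1 | 1 | 2 | 3 | 4 | 4 | 5 | 6 | 6 | 6 | 7
  row 8: 1 | 1 | 2 | 3 | 4 | 5 | 6 | 7 | 7 | 7 | 8
  row 9: 1 | 2 | 3 | 4 | 5 | 6 | 7 | 8 | 8 | 8 | 9
  row 10: 1 | 2 | 3 | 4 | 5 | 6 | 7 | 8 | 8 | 9 | 10
  row 11: 1 | 2 | 3 | 4 | 5 | 6 | 7 | 8 | 9 | 10 | 11

so w = (1, 7, 4, 3, 11, 5, 8, 6, 2, 10, 9).

ℓ(w)=19; the 7 essential cells (i,j,r):

[(2, 6, 1), (3, 3, 1), (5, 6, 3), (5, 10, 4), (7, 6, 4), (8, 2, 1), (10, 9, 8)]


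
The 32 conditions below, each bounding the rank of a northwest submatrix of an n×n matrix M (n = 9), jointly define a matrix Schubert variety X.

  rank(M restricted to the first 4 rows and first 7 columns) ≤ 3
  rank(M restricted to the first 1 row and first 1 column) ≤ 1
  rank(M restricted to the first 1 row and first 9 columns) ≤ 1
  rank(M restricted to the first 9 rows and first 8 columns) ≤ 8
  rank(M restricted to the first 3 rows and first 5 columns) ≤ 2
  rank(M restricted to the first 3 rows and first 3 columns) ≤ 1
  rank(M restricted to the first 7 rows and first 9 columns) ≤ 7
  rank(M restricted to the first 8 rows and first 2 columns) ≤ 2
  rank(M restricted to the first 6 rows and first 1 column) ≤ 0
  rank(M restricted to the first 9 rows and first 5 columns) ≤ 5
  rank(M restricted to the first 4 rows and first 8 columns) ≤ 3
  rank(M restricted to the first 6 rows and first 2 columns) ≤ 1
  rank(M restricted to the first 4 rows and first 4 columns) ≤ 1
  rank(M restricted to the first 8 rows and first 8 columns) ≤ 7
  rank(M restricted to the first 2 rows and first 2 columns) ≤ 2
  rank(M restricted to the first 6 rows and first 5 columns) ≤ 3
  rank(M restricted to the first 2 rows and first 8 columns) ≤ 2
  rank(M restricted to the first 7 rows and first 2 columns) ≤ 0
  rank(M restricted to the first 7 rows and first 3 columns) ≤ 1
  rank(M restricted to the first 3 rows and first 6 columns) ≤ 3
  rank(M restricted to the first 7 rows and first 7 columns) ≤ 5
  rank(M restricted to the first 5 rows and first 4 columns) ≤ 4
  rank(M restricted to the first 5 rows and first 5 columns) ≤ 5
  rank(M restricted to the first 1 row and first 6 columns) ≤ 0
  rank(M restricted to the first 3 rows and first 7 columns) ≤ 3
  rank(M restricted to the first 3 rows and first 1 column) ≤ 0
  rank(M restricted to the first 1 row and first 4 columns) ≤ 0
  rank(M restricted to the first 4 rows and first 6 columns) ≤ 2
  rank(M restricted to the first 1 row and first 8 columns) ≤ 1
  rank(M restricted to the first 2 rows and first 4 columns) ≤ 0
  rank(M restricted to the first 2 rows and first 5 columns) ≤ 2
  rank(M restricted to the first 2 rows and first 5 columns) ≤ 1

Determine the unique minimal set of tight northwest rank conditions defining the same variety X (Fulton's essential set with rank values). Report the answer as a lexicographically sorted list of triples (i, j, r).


Computing R[i][j] = min implied NW-rank bound (n=9, 32 conditions):

  i=1: 0 0 0 0 0 0 1 1 1
  i=2: 0 0 0 0 1 1 2 2 2
  i=3: 0 0 1 1 2 2 3 3 3
  i=4: 0 0 1 1 2 2 3 3 4
  i=5: 0 0 1 2 3 3 4 4 5
  i=6: 0 0 1 2 3 4 5 5 6
  i=7: 0 0 1 2 3 4 5 6 7
  i=8: 1 1 2 3 4 5 6 7 8
  i=9: 1 2 3 4 5 6 7 8 9

the unique w with this rank table is (7, 5, 3, 9, 4, 6, 8, 1, 2).

6 SE-corners of the 23-cell Rothe diagram give Ess(w):

[(1, 6, 0), (2, 4, 0), (4, 4, 1), (4, 6, 2), (4, 8, 3), (7, 2, 0)]


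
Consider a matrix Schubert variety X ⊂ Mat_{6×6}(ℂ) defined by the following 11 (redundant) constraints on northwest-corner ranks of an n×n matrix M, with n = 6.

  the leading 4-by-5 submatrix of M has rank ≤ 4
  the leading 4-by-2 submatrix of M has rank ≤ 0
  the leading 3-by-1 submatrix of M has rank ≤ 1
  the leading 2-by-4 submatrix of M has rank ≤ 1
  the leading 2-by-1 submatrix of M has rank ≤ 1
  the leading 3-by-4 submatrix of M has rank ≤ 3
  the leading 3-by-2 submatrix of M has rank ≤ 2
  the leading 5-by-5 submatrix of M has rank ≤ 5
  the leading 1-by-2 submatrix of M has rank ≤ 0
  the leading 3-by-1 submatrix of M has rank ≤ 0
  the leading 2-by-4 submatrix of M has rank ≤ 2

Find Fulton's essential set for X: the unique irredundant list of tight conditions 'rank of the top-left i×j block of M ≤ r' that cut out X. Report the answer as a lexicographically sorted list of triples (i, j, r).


Reconstructing r_w from the 11 given conditions:

  R[1]: 0 0 1 1 1 1
  R[2]: 0 0 1 1 2 2
  R[3]: 0 0 1 2 3 3
  R[4]: 0 0 1 2 3 4
  R[5]: 1 1 2 3 4 5
  R[6]: 1 2 3 4 5 6

reading off 1-entries of Δ²R: w = (3, 5, 4, 6, 1, 2).

2 SE-corners of the 9-cell Rothe diagram give Ess(w):

[(2, 4, 1), (4, 2, 0)]


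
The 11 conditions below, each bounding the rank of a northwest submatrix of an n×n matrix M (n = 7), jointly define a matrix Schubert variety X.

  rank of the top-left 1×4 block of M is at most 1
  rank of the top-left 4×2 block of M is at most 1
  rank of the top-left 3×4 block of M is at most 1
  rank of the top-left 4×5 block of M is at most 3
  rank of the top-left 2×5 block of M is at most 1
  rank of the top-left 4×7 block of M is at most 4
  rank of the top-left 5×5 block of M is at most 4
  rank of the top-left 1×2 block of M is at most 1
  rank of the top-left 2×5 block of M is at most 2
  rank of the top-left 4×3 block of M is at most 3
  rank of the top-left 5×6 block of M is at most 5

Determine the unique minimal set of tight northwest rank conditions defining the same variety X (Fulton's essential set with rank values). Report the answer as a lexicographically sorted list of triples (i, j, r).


Propagating the 11 rank bounds to every northwest block:

  R[1]: 1 1 1 1 1 1 1
  R[2]: 1 1 1 1 1 2 2
  R[3]: 1 1 1 1 2 3 3
  R[4]: 1 1 2 2 3 4 4
  R[5]: 1 2 3 3 4 5 5
  R[6]: 1 2 3 4 5 6 6
  R[7]: 1 2 3 4 5 6 7

second differences of R give the permutation w = (1, 6, 5, 3, 2, 4, 7).

|D(w)|=8, |Ess(w)|=3:

[(2, 5, 1), (3, 4, 1), (4, 2, 1)]


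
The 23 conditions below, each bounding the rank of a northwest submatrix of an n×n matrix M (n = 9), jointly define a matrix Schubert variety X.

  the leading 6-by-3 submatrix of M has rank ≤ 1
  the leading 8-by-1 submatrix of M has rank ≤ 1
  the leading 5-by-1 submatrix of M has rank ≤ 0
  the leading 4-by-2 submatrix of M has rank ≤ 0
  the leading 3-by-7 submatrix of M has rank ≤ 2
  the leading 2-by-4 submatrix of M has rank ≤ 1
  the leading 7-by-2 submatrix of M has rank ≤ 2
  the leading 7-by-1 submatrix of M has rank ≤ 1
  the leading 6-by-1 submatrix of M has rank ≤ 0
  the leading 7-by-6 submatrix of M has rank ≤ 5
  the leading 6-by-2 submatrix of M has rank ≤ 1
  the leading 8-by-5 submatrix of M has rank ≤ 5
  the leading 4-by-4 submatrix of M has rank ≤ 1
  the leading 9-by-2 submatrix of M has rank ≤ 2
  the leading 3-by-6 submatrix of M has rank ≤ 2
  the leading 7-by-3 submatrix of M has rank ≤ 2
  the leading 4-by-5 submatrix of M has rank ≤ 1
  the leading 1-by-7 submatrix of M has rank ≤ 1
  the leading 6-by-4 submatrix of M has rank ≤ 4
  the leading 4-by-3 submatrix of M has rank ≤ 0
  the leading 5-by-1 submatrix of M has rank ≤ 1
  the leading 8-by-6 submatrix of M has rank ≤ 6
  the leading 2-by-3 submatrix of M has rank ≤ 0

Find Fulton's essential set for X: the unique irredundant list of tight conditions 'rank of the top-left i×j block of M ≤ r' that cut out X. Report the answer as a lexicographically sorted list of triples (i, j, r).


Propagating the 23 rank bounds to every northwest block:

  row 1: 0  0  0  1  1  1  1  1  1
  row 2: 0  0  0  1  1  2  2  2  2
  row 3: 0  0  0  1  1  2  2  3  3
  row 4: 0  0  0  1  1  2  3  4  4
  row 5: 0  1  1  2  2  3  4  5  5
  row 6: 0  1  1  2  3  4  5  6  6
  row 7: 1  2  2  3  4  5  6  7  7
  row 8: 1  2  3  4  5  6  7  8  8
  row 9: 1  2  3  4  5  6  7  8  9

so w = (4, 6, 8, 7, 2, 5, 1, 3, 9).

Fulton essential set (5 of the 19 Rothe cells):

[(3, 7, 2), (4, 3, 0), (4, 5, 1), (6, 1, 0), (6, 3, 1)]


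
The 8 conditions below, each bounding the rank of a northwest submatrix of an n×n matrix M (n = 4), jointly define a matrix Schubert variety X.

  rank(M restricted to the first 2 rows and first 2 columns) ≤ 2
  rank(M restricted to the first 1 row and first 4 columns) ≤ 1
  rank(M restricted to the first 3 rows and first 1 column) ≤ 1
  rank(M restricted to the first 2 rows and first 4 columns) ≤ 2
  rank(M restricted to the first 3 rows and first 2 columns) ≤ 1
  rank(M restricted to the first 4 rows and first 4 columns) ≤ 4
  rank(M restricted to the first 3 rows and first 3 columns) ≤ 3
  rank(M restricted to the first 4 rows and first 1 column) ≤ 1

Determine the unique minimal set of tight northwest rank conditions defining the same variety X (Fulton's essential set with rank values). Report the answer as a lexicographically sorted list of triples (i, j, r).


Rank table r_w(4×4) implied by the 8 constraints:

  i=1: 1, 1, 1, 1
  i=2: 1, 1, 2, 2
  i=3: 1, 1, 2, 3
  i=4: 1, 2, 3, 4

giving w = (1, 3, 4, 2) via Δ²R.

|D(w)|=2, |Ess(w)|=1:

[(3, 2, 1)]


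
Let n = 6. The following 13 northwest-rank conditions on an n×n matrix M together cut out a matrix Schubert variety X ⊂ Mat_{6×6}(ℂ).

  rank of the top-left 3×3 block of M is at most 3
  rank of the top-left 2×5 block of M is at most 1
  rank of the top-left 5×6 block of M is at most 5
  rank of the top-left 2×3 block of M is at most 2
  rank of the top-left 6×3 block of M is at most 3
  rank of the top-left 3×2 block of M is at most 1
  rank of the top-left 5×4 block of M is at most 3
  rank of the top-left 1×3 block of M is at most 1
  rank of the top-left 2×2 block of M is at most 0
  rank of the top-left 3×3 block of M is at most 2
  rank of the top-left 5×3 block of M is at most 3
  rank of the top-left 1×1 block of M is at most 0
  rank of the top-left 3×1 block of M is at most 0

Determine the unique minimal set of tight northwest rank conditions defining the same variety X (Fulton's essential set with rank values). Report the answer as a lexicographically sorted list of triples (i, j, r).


Computing R[i][j] = min implied NW-rank bound (n=6, 13 conditions):

  i=1: 0  0  1  1  1  1
  i=2: 0  0  1  1  1  2
  i=3: 0  1  2  2  2  3
  i=4: 1  2  3  3  3  4
  i=5: 1  2  3  3  4  5
  i=6: 1  2  3  4  5  6

so w = (3, 6, 2, 1, 5, 4).

4 SE-corners of the 8-cell Rothe diagram give Ess(w):

[(2, 2, 0), (2, 5, 1), (3, 1, 0), (5, 4, 3)]
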